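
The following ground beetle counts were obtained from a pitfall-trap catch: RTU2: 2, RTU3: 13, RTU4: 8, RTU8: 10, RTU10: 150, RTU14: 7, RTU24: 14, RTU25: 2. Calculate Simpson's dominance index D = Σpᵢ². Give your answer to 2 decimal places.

0.54

Total N = 2+13+8+10+150+7+14+2 = 206, so the proportions are 0.0097, 0.0631, 0.0388, 0.0485, 0.7282, 0.034, 0.068, 0.0097 (working shown to 4 dp, full precision carried).
D = 0.0097² + 0.0631² + 0.0388² + 0.0485² + 0.7282² + 0.034² + 0.068² + 0.0097² = 0.0001 + 0.0040 + 0.0015 + 0.0024 + 0.5302 + 0.0012 + 0.0046 + 0.0001 = 0.5440.
To 2 decimal places, D = 0.54.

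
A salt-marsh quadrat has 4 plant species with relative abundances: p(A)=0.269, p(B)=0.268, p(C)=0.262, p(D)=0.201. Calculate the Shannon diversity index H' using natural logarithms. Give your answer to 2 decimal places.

Each pᵢ ln pᵢ term (working shown to 4 dp, full precision carried): 0.269×(-1.3130)=-0.3532, 0.268×(-1.3168)=-0.3529, 0.262×(-1.3394)=-0.3509, 0.201×(-1.6045)=-0.3225.
Sum = -1.3795, so H' = 1.38.

1.38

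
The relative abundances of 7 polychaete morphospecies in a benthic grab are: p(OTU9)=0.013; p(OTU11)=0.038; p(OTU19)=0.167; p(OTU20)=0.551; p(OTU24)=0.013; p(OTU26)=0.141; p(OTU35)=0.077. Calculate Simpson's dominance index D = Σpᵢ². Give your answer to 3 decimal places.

0.359

D = 0.013² + 0.038² + 0.167² + 0.551² + 0.013² + 0.141² + 0.077² = 0.00017 + 0.00144 + 0.02789 + 0.30360 + 0.00017 + 0.01988 + 0.00593 = 0.35908 (working shown to 5 dp, full precision carried).
To 3 decimal places, D = 0.359.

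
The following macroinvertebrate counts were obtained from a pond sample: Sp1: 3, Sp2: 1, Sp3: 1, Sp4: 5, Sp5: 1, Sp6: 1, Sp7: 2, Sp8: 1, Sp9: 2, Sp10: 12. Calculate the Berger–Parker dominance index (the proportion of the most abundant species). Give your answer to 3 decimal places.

0.414

Total N = 3+1+1+5+1+1+2+1+2+12 = 29, so the proportions are 0.10345, 0.03448, 0.03448, 0.17241, 0.03448, 0.03448, 0.06897, 0.03448, 0.06897, 0.41379 (working shown to 5 dp, full precision carried).
The largest proportion is 0.41379, i.e. d = 0.414 to 3 decimal places.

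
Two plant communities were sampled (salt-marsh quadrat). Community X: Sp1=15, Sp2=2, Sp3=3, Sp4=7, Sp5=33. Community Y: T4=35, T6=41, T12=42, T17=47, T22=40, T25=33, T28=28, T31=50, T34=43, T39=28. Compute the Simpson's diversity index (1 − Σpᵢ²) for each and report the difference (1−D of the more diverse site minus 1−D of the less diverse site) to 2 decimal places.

0.28

Community X: N=60, proportions 0.25, 0.0333, 0.05, 0.1167, 0.55, giving 1−D = 0.6178 (working shown to 4 dp, full precision carried).
Community Y: N=387, proportions 0.0904, 0.1059, 0.1085, 0.1214, 0.1034, 0.0853, 0.0724, 0.1292, 0.1111, 0.0724, giving 1−D = 0.8966.
Difference = |0.6178 − 0.8966| = 0.2788, i.e. 0.28 to 2 decimal places.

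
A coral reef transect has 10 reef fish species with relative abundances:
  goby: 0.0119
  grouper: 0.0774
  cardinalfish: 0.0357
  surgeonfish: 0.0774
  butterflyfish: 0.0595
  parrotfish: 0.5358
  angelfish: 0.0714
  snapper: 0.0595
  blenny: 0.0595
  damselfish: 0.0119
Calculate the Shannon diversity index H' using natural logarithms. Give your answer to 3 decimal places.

1.647

Each pᵢ ln pᵢ term (working shown to 5 dp, full precision carried): 0.0119×(-4.43122)=-0.05273, 0.0774×(-2.55877)=-0.19805, 0.0357×(-3.33260)=-0.11897, 0.0774×(-2.55877)=-0.19805, 0.0595×(-2.82178)=-0.16790, 0.5358×(-0.62399)=-0.33434, 0.0714×(-2.63946)=-0.18846, 0.0595×(-2.82178)=-0.16790, 0.0595×(-2.82178)=-0.16790, 0.0119×(-4.43122)=-0.05273.
Sum = -1.64702, so H' = 1.647.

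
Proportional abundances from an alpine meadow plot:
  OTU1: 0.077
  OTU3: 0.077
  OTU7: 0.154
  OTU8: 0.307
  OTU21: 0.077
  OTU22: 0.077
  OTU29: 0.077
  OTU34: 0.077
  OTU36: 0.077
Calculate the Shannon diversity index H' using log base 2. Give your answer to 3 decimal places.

2.932

Each pᵢ log₂ pᵢ term (working shown to 5 dp, full precision carried): 0.077×(-3.69900)=-0.28482, 0.077×(-3.69900)=-0.28482, 0.154×(-2.69900)=-0.41565, 0.307×(-1.70369)=-0.52303, 0.077×(-3.69900)=-0.28482, 0.077×(-3.69900)=-0.28482, 0.077×(-3.69900)=-0.28482, 0.077×(-3.69900)=-0.28482, 0.077×(-3.69900)=-0.28482.
Sum = -2.93244, so H' = 2.932.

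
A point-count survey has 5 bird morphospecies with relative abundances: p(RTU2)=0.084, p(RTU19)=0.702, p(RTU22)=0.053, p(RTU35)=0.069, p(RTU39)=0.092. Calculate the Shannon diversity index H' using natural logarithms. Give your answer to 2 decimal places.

1.02

Each pᵢ ln pᵢ term (working shown to 4 dp, full precision carried): 0.084×(-2.4769)=-0.2081, 0.702×(-0.3538)=-0.2484, 0.053×(-2.9375)=-0.1557, 0.069×(-2.6736)=-0.1845, 0.092×(-2.3860)=-0.2195.
Sum = -1.0161, so H' = 1.02.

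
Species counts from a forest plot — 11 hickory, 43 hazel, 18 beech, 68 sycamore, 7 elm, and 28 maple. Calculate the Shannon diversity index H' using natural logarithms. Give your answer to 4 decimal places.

1.5420

Total N = 11+43+18+68+7+28 = 175, so the proportions are 0.062857, 0.245714, 0.102857, 0.388571, 0.04, 0.16 (working shown to 6 dp, full precision carried).
Each pᵢ ln pᵢ term: 0.062857×(-2.766891)=-0.173919, 0.245714×(-1.403586)=-0.344881, 0.102857×(-2.274414)=-0.233940, 0.388571×(-0.945278)=-0.367308, 0.04×(-3.218876)=-0.128755, 0.16×(-1.832581)=-0.293213.
Sum = -1.542016, so H' = 1.5420.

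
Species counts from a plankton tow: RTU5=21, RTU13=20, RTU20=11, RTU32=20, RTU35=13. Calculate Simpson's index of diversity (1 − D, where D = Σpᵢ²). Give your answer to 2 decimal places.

0.79

Total N = 21+20+11+20+13 = 85, so the proportions are 0.2471, 0.2353, 0.1294, 0.2353, 0.1529 (working shown to 4 dp, full precision carried).
D = 0.2471² + 0.2353² + 0.1294² + 0.2353² + 0.1529² = 0.0610 + 0.0554 + 0.0167 + 0.0554 + 0.0234 = 0.2119.
So 1 − D = 0.7881, i.e. 0.79 to 2 decimal places.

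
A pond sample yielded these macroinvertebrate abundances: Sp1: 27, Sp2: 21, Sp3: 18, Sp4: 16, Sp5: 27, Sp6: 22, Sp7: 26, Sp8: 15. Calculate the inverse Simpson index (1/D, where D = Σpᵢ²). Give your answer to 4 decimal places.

7.6563

Total N = 27+21+18+16+27+22+26+15 = 172, so the proportions are 0.15697674, 0.12209302, 0.10465116, 0.09302326, 0.15697674, 0.12790698, 0.15116279, 0.0872093 (working shown to 8 dp, full precision carried).
D = 0.15697674² + 0.12209302² + 0.10465116² + 0.09302326² + 0.15697674² + 0.12790698² + 0.15116279² + 0.0872093² = 0.02464170 + 0.01490671 + 0.01095187 + 0.00865333 + 0.02464170 + 0.01636019 + 0.02285019 + 0.00760546 = 0.13061114.
So 1/D = 7.656315, i.e. 7.6563 to 4 decimal places.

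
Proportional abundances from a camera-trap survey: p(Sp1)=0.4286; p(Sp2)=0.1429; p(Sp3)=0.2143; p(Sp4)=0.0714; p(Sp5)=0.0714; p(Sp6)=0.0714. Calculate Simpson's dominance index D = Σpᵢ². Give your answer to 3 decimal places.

D = 0.4286² + 0.1429² + 0.2143² + 0.0714² + 0.0714² + 0.0714² = 0.18370 + 0.02042 + 0.04592 + 0.00510 + 0.00510 + 0.00510 = 0.26534 (working shown to 5 dp, full precision carried).
To 3 decimal places, D = 0.265.

0.265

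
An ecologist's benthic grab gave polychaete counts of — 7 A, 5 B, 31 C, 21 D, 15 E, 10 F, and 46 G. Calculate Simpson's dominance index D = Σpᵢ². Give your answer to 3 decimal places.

Total N = 7+5+31+21+15+10+46 = 135, so the proportions are 0.05185, 0.03704, 0.22963, 0.15556, 0.11111, 0.07407, 0.34074 (working shown to 5 dp, full precision carried).
D = 0.05185² + 0.03704² + 0.22963² + 0.15556² + 0.11111² + 0.07407² + 0.34074² = 0.00269 + 0.00137 + 0.05273 + 0.02420 + 0.01235 + 0.00549 + 0.11610 = 0.21492.
To 3 decimal places, D = 0.215.

0.215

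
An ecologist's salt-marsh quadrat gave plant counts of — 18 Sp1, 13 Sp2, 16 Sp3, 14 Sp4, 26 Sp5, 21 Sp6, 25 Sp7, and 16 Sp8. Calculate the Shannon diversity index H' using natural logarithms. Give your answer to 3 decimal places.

Total N = 18+13+16+14+26+21+25+16 = 149, so the proportions are 0.12081, 0.08725, 0.10738, 0.09396, 0.1745, 0.14094, 0.16779, 0.10738 (working shown to 5 dp, full precision carried).
Each pᵢ ln pᵢ term: 0.12081×(-2.11357)=-0.25533, 0.08725×(-2.43900)=-0.21280, 0.10738×(-2.23136)=-0.23961, 0.09396×(-2.36489)=-0.22220, 0.1745×(-1.74585)=-0.30464, 0.14094×(-1.95942)=-0.27616, 0.16779×(-1.78507)=-0.29951, 0.10738×(-2.23136)=-0.23961.
Sum = -2.04987, so H' = 2.050.

2.050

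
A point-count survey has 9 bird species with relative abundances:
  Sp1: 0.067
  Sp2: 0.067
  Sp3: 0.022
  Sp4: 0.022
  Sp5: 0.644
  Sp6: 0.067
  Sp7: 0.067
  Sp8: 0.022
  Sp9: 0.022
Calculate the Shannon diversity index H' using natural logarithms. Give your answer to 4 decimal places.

1.3437

Each pᵢ ln pᵢ term (working shown to 6 dp, full precision carried): 0.067×(-2.703063)=-0.181105, 0.067×(-2.703063)=-0.181105, 0.022×(-3.816713)=-0.083968, 0.022×(-3.816713)=-0.083968, 0.644×(-0.440057)=-0.283396, 0.067×(-2.703063)=-0.181105, 0.067×(-2.703063)=-0.181105, 0.022×(-3.816713)=-0.083968, 0.022×(-3.816713)=-0.083968.
Sum = -1.343688, so H' = 1.3437.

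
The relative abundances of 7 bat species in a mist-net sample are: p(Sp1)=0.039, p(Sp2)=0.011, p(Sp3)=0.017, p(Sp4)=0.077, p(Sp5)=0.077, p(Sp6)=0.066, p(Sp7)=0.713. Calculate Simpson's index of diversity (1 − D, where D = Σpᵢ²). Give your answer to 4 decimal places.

0.4735

D = 0.039² + 0.011² + 0.017² + 0.077² + 0.077² + 0.066² + 0.713² = 0.001521 + 0.000121 + 0.000289 + 0.005929 + 0.005929 + 0.004356 + 0.508369 = 0.526514 (working shown to 6 dp, full precision carried).
So 1 − D = 0.473486, i.e. 0.4735 to 4 decimal places.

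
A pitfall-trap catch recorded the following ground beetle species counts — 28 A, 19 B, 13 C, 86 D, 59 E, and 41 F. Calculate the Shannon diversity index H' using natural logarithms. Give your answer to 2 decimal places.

Total N = 28+19+13+86+59+41 = 246, so the proportions are 0.1138, 0.0772, 0.0528, 0.3496, 0.2398, 0.1667 (working shown to 4 dp, full precision carried).
Each pᵢ ln pᵢ term: 0.1138×(-2.1731)=-0.2473, 0.0772×(-2.5609)=-0.1978, 0.0528×(-2.9404)=-0.1554, 0.3496×(-1.0510)=-0.3674, 0.2398×(-1.4278)=-0.3424, 0.1667×(-1.7918)=-0.2986.
Sum = -1.6090, so H' = 1.61.

1.61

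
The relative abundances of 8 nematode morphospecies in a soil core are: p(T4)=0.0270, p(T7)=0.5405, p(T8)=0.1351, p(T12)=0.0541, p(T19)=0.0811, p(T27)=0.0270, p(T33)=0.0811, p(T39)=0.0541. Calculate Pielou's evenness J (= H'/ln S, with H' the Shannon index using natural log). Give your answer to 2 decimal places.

H' = −Σ pᵢ ln pᵢ = −((-0.0975) + (-0.3325) + (-0.2704) + (-0.1578) + (-0.2037) + (-0.0975) + (-0.2037) + (-0.1578)) = 1.5211 (working shown to 4 dp, full precision carried).
With S = 8 species, ln S = 2.0794, so J = 1.5211/2.0794 = 0.7315, i.e. 0.73 to 2 decimal places.

0.73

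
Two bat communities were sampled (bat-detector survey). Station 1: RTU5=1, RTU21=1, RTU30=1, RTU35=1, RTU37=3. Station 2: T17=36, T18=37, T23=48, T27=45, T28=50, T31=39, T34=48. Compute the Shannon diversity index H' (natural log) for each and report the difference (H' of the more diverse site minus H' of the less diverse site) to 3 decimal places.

0.463

Station 1: N=7, proportions 0.14286, 0.14286, 0.14286, 0.14286, 0.42857, giving H' = 1.47508 (working shown to 5 dp, full precision carried).
Station 2: N=303, proportions 0.11881, 0.12211, 0.15842, 0.14851, 0.16502, 0.12871, 0.15842, giving H' = 1.93807.
Difference = |1.47508 − 1.93807| = 0.46299, i.e. 0.463 to 3 decimal places.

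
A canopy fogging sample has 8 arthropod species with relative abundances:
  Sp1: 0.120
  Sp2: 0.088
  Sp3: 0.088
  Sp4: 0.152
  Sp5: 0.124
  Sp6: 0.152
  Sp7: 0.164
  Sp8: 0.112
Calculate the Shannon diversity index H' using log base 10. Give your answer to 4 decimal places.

0.8927

Each pᵢ log₁₀ pᵢ term (working shown to 6 dp, full precision carried): 0.12×(-0.920819)=-0.110498, 0.088×(-1.055517)=-0.092886, 0.088×(-1.055517)=-0.092886, 0.152×(-0.818156)=-0.124360, 0.124×(-0.906578)=-0.112416, 0.152×(-0.818156)=-0.124360, 0.164×(-0.785156)=-0.128766, 0.112×(-0.950782)=-0.106488.
Sum = -0.892658, so H' = 0.8927.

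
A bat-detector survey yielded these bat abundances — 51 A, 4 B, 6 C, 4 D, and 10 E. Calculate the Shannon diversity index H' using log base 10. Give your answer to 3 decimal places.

Total N = 51+4+6+4+10 = 75, so the proportions are 0.68, 0.05333, 0.08, 0.05333, 0.13333 (working shown to 5 dp, full precision carried).
Each pᵢ log₁₀ pᵢ term: 0.68×(-0.16749)=-0.11389, 0.05333×(-1.27300)=-0.06789, 0.08×(-1.09691)=-0.08775, 0.05333×(-1.27300)=-0.06789, 0.13333×(-0.87506)=-0.11667.
Sum = -0.45411, so H' = 0.454.

0.454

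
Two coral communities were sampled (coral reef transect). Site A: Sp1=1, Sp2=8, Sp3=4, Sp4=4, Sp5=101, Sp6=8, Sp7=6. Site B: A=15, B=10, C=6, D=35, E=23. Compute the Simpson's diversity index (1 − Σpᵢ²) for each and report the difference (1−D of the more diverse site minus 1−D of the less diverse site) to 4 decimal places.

Site A: N=132, proportions 0.007576, 0.060606, 0.030303, 0.030303, 0.765152, 0.060606, 0.045455, giving 1−D = 0.403237 (working shown to 6 dp, full precision carried).
Site B: N=89, proportions 0.168539, 0.11236, 0.067416, 0.393258, 0.258427, giving 1−D = 0.732988.
Difference = |0.403237 − 0.732988| = 0.329751, i.e. 0.3298 to 4 decimal places.

0.3298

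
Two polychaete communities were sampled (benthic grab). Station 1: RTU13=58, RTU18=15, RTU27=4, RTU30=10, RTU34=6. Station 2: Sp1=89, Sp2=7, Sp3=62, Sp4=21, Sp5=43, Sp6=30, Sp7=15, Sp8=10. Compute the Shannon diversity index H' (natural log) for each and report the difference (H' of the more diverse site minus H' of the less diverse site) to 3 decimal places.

0.655

Station 1: N=93, proportions 0.62366, 0.16129, 0.04301, 0.10753, 0.06452, giving H' = 1.14069 (working shown to 5 dp, full precision carried).
Station 2: N=277, proportions 0.3213, 0.02527, 0.22383, 0.07581, 0.15523, 0.1083, 0.05415, 0.0361, giving H' = 1.79607.
Difference = |1.14069 − 1.79607| = 0.65538, i.e. 0.655 to 3 decimal places.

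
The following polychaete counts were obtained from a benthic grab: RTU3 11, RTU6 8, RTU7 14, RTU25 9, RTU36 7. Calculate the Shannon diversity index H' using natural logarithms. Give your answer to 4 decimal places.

1.5784

Total N = 11+8+14+9+7 = 49, so the proportions are 0.22449, 0.163265, 0.285714, 0.183673, 0.142857 (working shown to 6 dp, full precision carried).
Each pᵢ ln pᵢ term: 0.22449×(-1.493925)=-0.335371, 0.163265×(-1.812379)=-0.295899, 0.285714×(-1.252763)=-0.357932, 0.183673×(-1.694596)=-0.311252, 0.142857×(-1.945910)=-0.277987.
Sum = -1.578441, so H' = 1.5784.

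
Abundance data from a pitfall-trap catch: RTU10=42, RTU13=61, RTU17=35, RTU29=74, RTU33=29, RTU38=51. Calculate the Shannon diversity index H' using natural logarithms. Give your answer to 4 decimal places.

Total N = 42+61+35+74+29+51 = 292, so the proportions are 0.143836, 0.208904, 0.119863, 0.253425, 0.099315, 0.174658 (working shown to 6 dp, full precision carried).
Each pᵢ ln pᵢ term: 0.143836×(-1.939084)=-0.278909, 0.208904×(-1.565880)=-0.327119, 0.119863×(-2.121406)=-0.254278, 0.253425×(-1.372689)=-0.347873, 0.099315×(-2.309458)=-0.229364, 0.174658×(-1.744928)=-0.304765.
Sum = -1.742308, so H' = 1.7423.

1.7423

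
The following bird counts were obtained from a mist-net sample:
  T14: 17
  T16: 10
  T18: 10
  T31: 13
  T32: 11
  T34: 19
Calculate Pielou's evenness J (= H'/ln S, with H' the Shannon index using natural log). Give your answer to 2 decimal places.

0.98

Total N = 17+10+10+13+11+19 = 80, so the proportions are 0.2125, 0.125, 0.125, 0.1625, 0.1375, 0.2375 (working shown to 4 dp, full precision carried).
H' = −Σ pᵢ ln pᵢ = −((-0.3291) + (-0.2599) + (-0.2599) + (-0.2953) + (-0.2728) + (-0.3414)) = 1.7585.
With S = 6 species, ln S = 1.7918, so J = 1.7585/1.7918 = 0.9814, i.e. 0.98 to 2 decimal places.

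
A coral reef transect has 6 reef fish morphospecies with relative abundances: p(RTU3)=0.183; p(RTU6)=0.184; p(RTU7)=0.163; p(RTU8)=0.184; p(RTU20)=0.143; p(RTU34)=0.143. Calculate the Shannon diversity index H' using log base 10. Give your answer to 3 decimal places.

Each pᵢ log₁₀ pᵢ term (working shown to 5 dp, full precision carried): 0.183×(-0.73755)=-0.13497, 0.184×(-0.73518)=-0.13527, 0.163×(-0.78781)=-0.12841, 0.184×(-0.73518)=-0.13527, 0.143×(-0.84466)=-0.12079, 0.143×(-0.84466)=-0.12079.
Sum = -0.77551, so H' = 0.776.

0.776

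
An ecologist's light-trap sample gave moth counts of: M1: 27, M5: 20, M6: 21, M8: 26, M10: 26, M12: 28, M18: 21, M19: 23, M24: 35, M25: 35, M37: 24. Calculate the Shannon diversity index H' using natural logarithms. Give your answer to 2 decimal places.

2.38

Total N = 27+20+21+26+26+28+21+23+35+35+24 = 286, so the proportions are 0.0944, 0.0699, 0.0734, 0.0909, 0.0909, 0.0979, 0.0734, 0.0804, 0.1224, 0.1224, 0.0839 (working shown to 4 dp, full precision carried).
Each pᵢ ln pᵢ term: 0.0944×(-2.3602)=-0.2228, 0.0699×(-2.6603)=-0.1860, 0.0734×(-2.6115)=-0.1918, 0.0909×(-2.3979)=-0.2180, 0.0909×(-2.3979)=-0.2180, 0.0979×(-2.3238)=-0.2275, 0.0734×(-2.6115)=-0.1918, 0.0804×(-2.5205)=-0.2027, 0.1224×(-2.1006)=-0.2571, 0.1224×(-2.1006)=-0.2571, 0.0839×(-2.4779)=-0.2079.
Sum = -2.3806, so H' = 2.38.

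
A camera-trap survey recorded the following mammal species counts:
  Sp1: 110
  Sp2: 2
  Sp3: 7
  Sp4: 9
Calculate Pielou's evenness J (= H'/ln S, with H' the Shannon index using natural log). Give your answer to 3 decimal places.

0.390

Total N = 110+2+7+9 = 128, so the proportions are 0.85938, 0.01562, 0.05469, 0.07031 (working shown to 5 dp, full precision carried).
H' = −Σ pᵢ ln pᵢ = −((-0.13024) + (-0.06498) + (-0.15893) + (-0.18667)) = 0.54082.
With S = 4 species, ln S = 1.38629, so J = 0.54082/1.38629 = 0.39012, i.e. 0.390 to 3 decimal places.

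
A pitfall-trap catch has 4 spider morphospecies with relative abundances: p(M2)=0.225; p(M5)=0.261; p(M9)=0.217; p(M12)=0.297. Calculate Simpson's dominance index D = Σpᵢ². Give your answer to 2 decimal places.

0.25

D = 0.225² + 0.261² + 0.217² + 0.297² = 0.0506 + 0.0681 + 0.0471 + 0.0882 = 0.2540 (working shown to 4 dp, full precision carried).
To 2 decimal places, D = 0.25.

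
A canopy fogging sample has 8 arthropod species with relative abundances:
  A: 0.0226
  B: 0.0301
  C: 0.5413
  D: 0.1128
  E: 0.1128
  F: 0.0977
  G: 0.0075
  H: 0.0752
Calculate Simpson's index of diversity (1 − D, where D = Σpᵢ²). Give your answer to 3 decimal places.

0.665

D = 0.0226² + 0.0301² + 0.5413² + 0.1128² + 0.1128² + 0.0977² + 0.0075² + 0.0752² = 0.00051 + 0.00091 + 0.29301 + 0.01272 + 0.01272 + 0.00955 + 0.00006 + 0.00566 = 0.33513 (working shown to 5 dp, full precision carried).
So 1 − D = 0.66487, i.e. 0.665 to 3 decimal places.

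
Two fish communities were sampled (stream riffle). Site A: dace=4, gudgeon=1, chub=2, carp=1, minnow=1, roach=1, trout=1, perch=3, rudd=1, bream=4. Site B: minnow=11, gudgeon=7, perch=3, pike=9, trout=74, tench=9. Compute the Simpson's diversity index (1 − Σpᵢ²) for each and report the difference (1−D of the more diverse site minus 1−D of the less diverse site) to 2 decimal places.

Site A: N=19, proportions 0.2105, 0.0526, 0.1053, 0.0526, 0.0526, 0.0526, 0.0526, 0.1579, 0.0526, 0.2105, giving 1−D = 0.8587 (working shown to 4 dp, full precision carried).
Site B: N=113, proportions 0.0973, 0.0619, 0.0265, 0.0796, 0.6549, 0.0796, giving 1−D = 0.5444.
Difference = |0.8587 − 0.5444| = 0.3143, i.e. 0.31 to 2 decimal places.

0.31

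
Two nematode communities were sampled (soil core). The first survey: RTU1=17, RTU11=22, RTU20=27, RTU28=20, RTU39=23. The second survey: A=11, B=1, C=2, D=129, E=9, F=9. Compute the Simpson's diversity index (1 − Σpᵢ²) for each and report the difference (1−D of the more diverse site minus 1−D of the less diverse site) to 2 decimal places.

The first survey: N=109, proportions 0.156, 0.2018, 0.2477, 0.1835, 0.211, giving 1−D = 0.7954 (working shown to 4 dp, full precision carried).
The second survey: N=161, proportions 0.0683, 0.0062, 0.0124, 0.8012, 0.0559, 0.0559, giving 1−D = 0.3469.
Difference = |0.7954 − 0.3469| = 0.4485, i.e. 0.45 to 2 decimal places.

0.45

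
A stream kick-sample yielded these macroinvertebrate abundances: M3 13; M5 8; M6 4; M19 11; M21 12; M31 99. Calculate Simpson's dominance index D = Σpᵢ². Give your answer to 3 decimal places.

0.477

Total N = 13+8+4+11+12+99 = 147, so the proportions are 0.08844, 0.05442, 0.02721, 0.07483, 0.08163, 0.67347 (working shown to 5 dp, full precision carried).
D = 0.08844² + 0.05442² + 0.02721² + 0.07483² + 0.08163² + 0.67347² = 0.00782 + 0.00296 + 0.00074 + 0.00560 + 0.00666 + 0.45356 = 0.47735.
To 3 decimal places, D = 0.477.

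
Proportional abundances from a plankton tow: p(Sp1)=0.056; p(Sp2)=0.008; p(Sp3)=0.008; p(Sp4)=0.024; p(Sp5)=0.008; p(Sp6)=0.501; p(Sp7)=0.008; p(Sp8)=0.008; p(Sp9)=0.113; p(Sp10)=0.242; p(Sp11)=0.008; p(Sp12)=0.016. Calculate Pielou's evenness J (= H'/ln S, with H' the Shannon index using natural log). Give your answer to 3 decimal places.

H' = −Σ pᵢ ln pᵢ = −((-0.16141) + (-0.03863) + (-0.03863) + (-0.08951) + (-0.03863) + (-0.34627) + (-0.03863) + (-0.03863) + (-0.24638) + (-0.34335) + (-0.03863) + (-0.06616)) = 1.48485 (working shown to 5 dp, full precision carried).
With S = 12 species, ln S = 2.48491, so J = 1.48485/2.48491 = 0.59755, i.e. 0.598 to 3 decimal places.

0.598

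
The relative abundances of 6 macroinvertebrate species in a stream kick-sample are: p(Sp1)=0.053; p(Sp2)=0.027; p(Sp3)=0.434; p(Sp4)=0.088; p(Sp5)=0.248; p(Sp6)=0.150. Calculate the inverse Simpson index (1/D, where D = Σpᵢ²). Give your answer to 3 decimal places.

D = 0.053² + 0.027² + 0.434² + 0.088² + 0.248² + 0.15² = 0.0028090 + 0.0007290 + 0.1883560 + 0.0077440 + 0.0615040 + 0.0225000 = 0.2836420 (working shown to 7 dp, full precision carried).
So 1/D = 3.52557, i.e. 3.526 to 3 decimal places.

3.526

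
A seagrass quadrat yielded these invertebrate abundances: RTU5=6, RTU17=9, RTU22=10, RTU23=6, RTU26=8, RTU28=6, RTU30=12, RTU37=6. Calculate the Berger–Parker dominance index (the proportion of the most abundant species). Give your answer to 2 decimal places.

Total N = 6+9+10+6+8+6+12+6 = 63, so the proportions are 0.0952, 0.1429, 0.1587, 0.0952, 0.127, 0.0952, 0.1905, 0.0952 (working shown to 4 dp, full precision carried).
The largest proportion is 0.1905, i.e. d = 0.19 to 2 decimal places.

0.19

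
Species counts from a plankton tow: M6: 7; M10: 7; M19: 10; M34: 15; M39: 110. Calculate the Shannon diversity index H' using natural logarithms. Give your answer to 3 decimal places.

0.924

Total N = 7+7+10+15+110 = 149, so the proportions are 0.04698, 0.04698, 0.06711, 0.10067, 0.73826 (working shown to 5 dp, full precision carried).
Each pᵢ ln pᵢ term: 0.04698×(-3.05804)=-0.14367, 0.04698×(-3.05804)=-0.14367, 0.06711×(-2.70136)=-0.18130, 0.10067×(-2.29590)=-0.23113, 0.73826×(-0.30347)=-0.22404.
Sum = -0.92380, so H' = 0.924.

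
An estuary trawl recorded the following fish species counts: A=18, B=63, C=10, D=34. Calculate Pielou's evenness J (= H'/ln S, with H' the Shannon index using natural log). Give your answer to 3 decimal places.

Total N = 18+63+10+34 = 125, so the proportions are 0.144, 0.504, 0.08, 0.272 (working shown to 5 dp, full precision carried).
H' = −Σ pᵢ ln pᵢ = −((-0.27906) + (-0.34533) + (-0.20206) + (-0.35413)) = 1.18058.
With S = 4 species, ln S = 1.38629, so J = 1.18058/1.38629 = 0.85161, i.e. 0.852 to 3 decimal places.

0.852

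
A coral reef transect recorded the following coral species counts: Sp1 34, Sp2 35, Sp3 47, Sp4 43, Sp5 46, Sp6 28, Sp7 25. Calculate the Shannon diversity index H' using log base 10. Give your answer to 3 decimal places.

Total N = 34+35+47+43+46+28+25 = 258, so the proportions are 0.13178, 0.13566, 0.18217, 0.16667, 0.17829, 0.10853, 0.0969 (working shown to 5 dp, full precision carried).
Each pᵢ log₁₀ pᵢ term: 0.13178×(-0.88014)=-0.11599, 0.13566×(-0.86755)=-0.11769, 0.18217×(-0.73952)=-0.13472, 0.16667×(-0.77815)=-0.12969, 0.17829×(-0.74886)=-0.13352, 0.10853×(-0.96446)=-0.10467, 0.0969×(-1.01368)=-0.09822.
Sum = -0.83450, so H' = 0.835.

0.835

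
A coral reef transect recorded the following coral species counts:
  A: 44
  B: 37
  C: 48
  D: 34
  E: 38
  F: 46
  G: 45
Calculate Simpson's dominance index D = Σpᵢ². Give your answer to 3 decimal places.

Total N = 44+37+48+34+38+46+45 = 292, so the proportions are 0.15068, 0.12671, 0.16438, 0.11644, 0.13014, 0.15753, 0.15411 (working shown to 5 dp, full precision carried).
D = 0.15068² + 0.12671² + 0.16438² + 0.11644² + 0.13014² + 0.15753² + 0.15411² = 0.02271 + 0.01606 + 0.02702 + 0.01356 + 0.01694 + 0.02482 + 0.02375 = 0.14484.
To 3 decimal places, D = 0.145.

0.145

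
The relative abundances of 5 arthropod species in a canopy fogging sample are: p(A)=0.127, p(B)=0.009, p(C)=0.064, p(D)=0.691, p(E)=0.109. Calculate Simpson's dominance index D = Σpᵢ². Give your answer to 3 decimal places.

0.510

D = 0.127² + 0.009² + 0.064² + 0.691² + 0.109² = 0.01613 + 0.00008 + 0.00410 + 0.47748 + 0.01188 = 0.50967 (working shown to 5 dp, full precision carried).
To 3 decimal places, D = 0.510.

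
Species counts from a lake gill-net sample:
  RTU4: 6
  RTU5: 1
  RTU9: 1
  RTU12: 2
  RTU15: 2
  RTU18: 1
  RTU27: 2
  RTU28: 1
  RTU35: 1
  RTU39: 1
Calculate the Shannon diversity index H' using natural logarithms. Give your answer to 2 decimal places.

2.06

Total N = 6+1+1+2+2+1+2+1+1+1 = 18, so the proportions are 0.3333, 0.0556, 0.0556, 0.1111, 0.1111, 0.0556, 0.1111, 0.0556, 0.0556, 0.0556 (working shown to 4 dp, full precision carried).
Each pᵢ ln pᵢ term: 0.3333×(-1.0986)=-0.3662, 0.0556×(-2.8904)=-0.1606, 0.0556×(-2.8904)=-0.1606, 0.1111×(-2.1972)=-0.2441, 0.1111×(-2.1972)=-0.2441, 0.0556×(-2.8904)=-0.1606, 0.1111×(-2.1972)=-0.2441, 0.0556×(-2.8904)=-0.1606, 0.0556×(-2.8904)=-0.1606, 0.0556×(-2.8904)=-0.1606.
Sum = -2.0621, so H' = 2.06.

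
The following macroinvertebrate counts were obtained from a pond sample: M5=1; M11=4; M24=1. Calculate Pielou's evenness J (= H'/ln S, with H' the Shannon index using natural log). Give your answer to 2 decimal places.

Total N = 1+4+1 = 6, so the proportions are 0.1667, 0.6667, 0.1667 (working shown to 4 dp, full precision carried).
H' = −Σ pᵢ ln pᵢ = −((-0.2986) + (-0.2703) + (-0.2986)) = 0.8676.
With S = 3 species, ln S = 1.0986, so J = 0.8676/1.0986 = 0.7897, i.e. 0.79 to 2 decimal places.

0.79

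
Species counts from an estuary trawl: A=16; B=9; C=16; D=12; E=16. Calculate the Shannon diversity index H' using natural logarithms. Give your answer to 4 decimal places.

Total N = 16+9+16+12+16 = 69, so the proportions are 0.231884, 0.130435, 0.231884, 0.173913, 0.231884 (working shown to 6 dp, full precision carried).
Each pᵢ ln pᵢ term: 0.231884×(-1.461518)=-0.338903, 0.130435×(-2.036882)=-0.265680, 0.231884×(-1.461518)=-0.338903, 0.173913×(-1.749200)=-0.304209, 0.231884×(-1.461518)=-0.338903.
Sum = -1.586597, so H' = 1.5866.

1.5866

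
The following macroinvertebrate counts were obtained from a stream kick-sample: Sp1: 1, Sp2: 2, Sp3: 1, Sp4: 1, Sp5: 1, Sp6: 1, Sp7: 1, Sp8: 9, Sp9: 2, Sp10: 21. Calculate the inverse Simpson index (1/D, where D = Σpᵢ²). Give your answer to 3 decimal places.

Total N = 1+2+1+1+1+1+1+9+2+21 = 40, so the proportions are 0.025, 0.05, 0.025, 0.025, 0.025, 0.025, 0.025, 0.225, 0.05, 0.525 (working shown to 6 dp, full precision carried).
D = 0.025² + 0.05² + 0.025² + 0.025² + 0.025² + 0.025² + 0.025² + 0.225² + 0.05² + 0.525² = 0.000625 + 0.002500 + 0.000625 + 0.000625 + 0.000625 + 0.000625 + 0.000625 + 0.050625 + 0.002500 + 0.275625 = 0.335000.
So 1/D = 2.98507, i.e. 2.985 to 3 decimal places.

2.985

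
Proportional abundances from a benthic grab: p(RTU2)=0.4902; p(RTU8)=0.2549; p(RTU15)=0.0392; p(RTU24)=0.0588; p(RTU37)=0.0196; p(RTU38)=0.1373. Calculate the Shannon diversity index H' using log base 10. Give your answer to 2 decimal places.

Each pᵢ log₁₀ pᵢ term (working shown to 4 dp, full precision carried): 0.4902×(-0.3096)=-0.1518, 0.2549×(-0.5936)=-0.1513, 0.0392×(-1.4067)=-0.0551, 0.0588×(-1.2306)=-0.0724, 0.0196×(-1.7077)=-0.0335, 0.1373×(-0.8623)=-0.1184.
Sum = -0.5825, so H' = 0.58.

0.58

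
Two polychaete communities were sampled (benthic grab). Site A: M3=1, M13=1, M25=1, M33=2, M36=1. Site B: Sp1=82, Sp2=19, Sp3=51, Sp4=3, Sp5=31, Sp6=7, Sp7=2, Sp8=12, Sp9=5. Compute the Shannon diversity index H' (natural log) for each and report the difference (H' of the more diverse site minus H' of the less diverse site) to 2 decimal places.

Site A: N=6, proportions 0.16667, 0.16667, 0.16667, 0.33333, 0.16667, giving H' = 1.56071 (working shown to 5 dp, full precision carried).
Site B: N=212, proportions 0.38679, 0.08962, 0.24057, 0.01415, 0.14623, 0.03302, 0.00943, 0.0566, 0.02358, giving H' = 1.67526.
Difference = |1.56071 − 1.67526| = 0.11455, i.e. 0.11 to 2 decimal places.

0.11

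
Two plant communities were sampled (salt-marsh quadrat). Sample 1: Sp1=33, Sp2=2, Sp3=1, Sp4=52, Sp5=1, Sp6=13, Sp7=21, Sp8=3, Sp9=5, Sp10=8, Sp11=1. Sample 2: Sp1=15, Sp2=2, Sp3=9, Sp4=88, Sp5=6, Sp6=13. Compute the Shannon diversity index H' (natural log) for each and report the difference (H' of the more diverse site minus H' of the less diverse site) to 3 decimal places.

0.613

Sample 1: N=140, proportions 0.23571, 0.01429, 0.00714, 0.37143, 0.00714, 0.09286, 0.15, 0.02143, 0.03571, 0.05714, 0.00714, giving H' = 1.74526 (working shown to 5 dp, full precision carried).
Sample 2: N=133, proportions 0.11278, 0.01504, 0.06767, 0.66165, 0.04511, 0.09774, giving H' = 1.13183.
Difference = |1.74526 − 1.13183| = 0.61343, i.e. 0.613 to 3 decimal places.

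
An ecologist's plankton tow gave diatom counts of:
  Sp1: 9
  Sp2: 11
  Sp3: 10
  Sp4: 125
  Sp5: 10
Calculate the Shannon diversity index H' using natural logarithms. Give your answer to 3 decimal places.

0.889

Total N = 9+11+10+125+10 = 165, so the proportions are 0.05455, 0.06667, 0.06061, 0.75758, 0.06061 (working shown to 5 dp, full precision carried).
Each pᵢ ln pᵢ term: 0.05455×(-2.90872)=-0.15866, 0.06667×(-2.70805)=-0.18054, 0.06061×(-2.80336)=-0.16990, 0.75758×(-0.27763)=-0.21033, 0.06061×(-2.80336)=-0.16990.
Sum = -0.88932, so H' = 0.889.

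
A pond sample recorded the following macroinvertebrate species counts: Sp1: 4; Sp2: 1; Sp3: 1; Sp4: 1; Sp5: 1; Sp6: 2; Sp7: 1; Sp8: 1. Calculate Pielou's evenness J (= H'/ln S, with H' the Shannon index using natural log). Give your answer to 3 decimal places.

0.917

Total N = 4+1+1+1+1+2+1+1 = 12, so the proportions are 0.33333, 0.08333, 0.08333, 0.08333, 0.08333, 0.16667, 0.08333, 0.08333 (working shown to 5 dp, full precision carried).
H' = −Σ pᵢ ln pᵢ = −((-0.36620) + (-0.20708) + (-0.20708) + (-0.20708) + (-0.20708) + (-0.29863) + (-0.20708) + (-0.20708)) = 1.90728.
With S = 8 species, ln S = 2.07944, so J = 1.90728/2.07944 = 0.91721, i.e. 0.917 to 3 decimal places.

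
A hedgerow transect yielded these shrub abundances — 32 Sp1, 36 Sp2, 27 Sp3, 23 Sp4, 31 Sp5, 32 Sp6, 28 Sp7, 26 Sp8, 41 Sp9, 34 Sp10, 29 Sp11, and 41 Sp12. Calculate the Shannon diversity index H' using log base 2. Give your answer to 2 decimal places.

3.56

Total N = 32+36+27+23+31+32+28+26+41+34+29+41 = 380, so the proportions are 0.0842, 0.0947, 0.0711, 0.0605, 0.0816, 0.0842, 0.0737, 0.0684, 0.1079, 0.0895, 0.0763, 0.1079 (working shown to 4 dp, full precision carried).
Each pᵢ log₂ pᵢ term: 0.0842×(-3.5699)=-0.3006, 0.0947×(-3.3999)=-0.3221, 0.0711×(-3.8150)=-0.2711, 0.0605×(-4.0463)=-0.2449, 0.0816×(-3.6157)=-0.2950, 0.0842×(-3.5699)=-0.3006, 0.0737×(-3.7625)=-0.2772, 0.0684×(-3.8694)=-0.2647, 0.1079×(-3.2123)=-0.3466, 0.0895×(-3.4824)=-0.3116, 0.0763×(-3.7119)=-0.2833, 0.1079×(-3.2123)=-0.3466.
Sum = -3.5643, so H' = 3.56.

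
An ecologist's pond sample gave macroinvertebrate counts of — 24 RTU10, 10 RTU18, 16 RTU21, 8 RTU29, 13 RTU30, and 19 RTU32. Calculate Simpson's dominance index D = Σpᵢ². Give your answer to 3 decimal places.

Total N = 24+10+16+8+13+19 = 90, so the proportions are 0.26667, 0.11111, 0.17778, 0.08889, 0.14444, 0.21111 (working shown to 5 dp, full precision carried).
D = 0.26667² + 0.11111² + 0.17778² + 0.08889² + 0.14444² + 0.21111² = 0.07111 + 0.01235 + 0.03160 + 0.00790 + 0.02086 + 0.04457 = 0.18840.
To 3 decimal places, D = 0.188.

0.188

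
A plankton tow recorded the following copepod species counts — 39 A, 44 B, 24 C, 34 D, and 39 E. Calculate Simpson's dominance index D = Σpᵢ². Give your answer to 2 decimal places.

Total N = 39+44+24+34+39 = 180, so the proportions are 0.2167, 0.2444, 0.1333, 0.1889, 0.2167 (working shown to 4 dp, full precision carried).
D = 0.2167² + 0.2444² + 0.1333² + 0.1889² + 0.2167² = 0.0469 + 0.0598 + 0.0178 + 0.0357 + 0.0469 = 0.2071.
To 2 decimal places, D = 0.21.

0.21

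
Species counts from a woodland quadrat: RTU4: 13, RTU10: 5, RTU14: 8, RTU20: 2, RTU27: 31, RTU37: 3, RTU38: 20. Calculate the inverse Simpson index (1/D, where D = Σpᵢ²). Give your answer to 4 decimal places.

4.1201

Total N = 13+5+8+2+31+3+20 = 82, so the proportions are 0.15853659, 0.06097561, 0.09756098, 0.02439024, 0.37804878, 0.03658537, 0.24390244 (working shown to 8 dp, full precision carried).
D = 0.15853659² + 0.06097561² + 0.09756098² + 0.02439024² + 0.37804878² + 0.03658537² + 0.24390244² = 0.02513385 + 0.00371802 + 0.00951814 + 0.00059488 + 0.14292088 + 0.00133849 + 0.05948840 = 0.24271267.
So 1/D = 4.120098, i.e. 4.1201 to 4 decimal places.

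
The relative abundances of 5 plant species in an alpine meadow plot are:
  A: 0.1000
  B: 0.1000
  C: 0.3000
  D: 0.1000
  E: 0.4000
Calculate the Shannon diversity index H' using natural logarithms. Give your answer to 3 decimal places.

1.418

Each pᵢ ln pᵢ term (working shown to 5 dp, full precision carried): 0.1×(-2.30259)=-0.23026, 0.1×(-2.30259)=-0.23026, 0.3×(-1.20397)=-0.36119, 0.1×(-2.30259)=-0.23026, 0.4×(-0.91629)=-0.36652.
Sum = -1.41848, so H' = 1.418.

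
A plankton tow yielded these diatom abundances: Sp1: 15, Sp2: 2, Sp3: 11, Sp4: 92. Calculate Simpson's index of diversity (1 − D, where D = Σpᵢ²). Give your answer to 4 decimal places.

Total N = 15+2+11+92 = 120, so the proportions are 0.125, 0.016667, 0.091667, 0.766667 (working shown to 6 dp, full precision carried).
D = 0.125² + 0.016667² + 0.091667² + 0.766667² = 0.015625 + 0.000278 + 0.008403 + 0.587778 = 0.612083.
So 1 − D = 0.387917, i.e. 0.3879 to 4 decimal places.

0.3879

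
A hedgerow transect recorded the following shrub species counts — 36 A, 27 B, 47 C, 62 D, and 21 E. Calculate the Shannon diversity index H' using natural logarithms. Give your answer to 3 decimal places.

1.539

Total N = 36+27+47+62+21 = 193, so the proportions are 0.18653, 0.1399, 0.24352, 0.32124, 0.10881 (working shown to 5 dp, full precision carried).
Each pᵢ ln pᵢ term: 0.18653×(-1.67917)=-0.31321, 0.1399×(-1.96685)=-0.27516, 0.24352×(-1.41254)=-0.34399, 0.32124×(-1.13556)=-0.36479, 0.10881×(-2.21817)=-0.24136.
Sum = -1.53850, so H' = 1.539.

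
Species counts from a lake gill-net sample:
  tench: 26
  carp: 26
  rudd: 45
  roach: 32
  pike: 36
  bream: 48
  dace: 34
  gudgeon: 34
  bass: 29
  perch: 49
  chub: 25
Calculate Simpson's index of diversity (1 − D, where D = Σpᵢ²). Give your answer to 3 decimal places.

Total N = 26+26+45+32+36+48+34+34+29+49+25 = 384, so the proportions are 0.06771, 0.06771, 0.11719, 0.08333, 0.09375, 0.125, 0.08854, 0.08854, 0.07552, 0.1276, 0.0651 (working shown to 5 dp, full precision carried).
D = 0.06771² + 0.06771² + 0.11719² + 0.08333² + 0.09375² + 0.125² + 0.08854² + 0.08854² + 0.07552² + 0.1276² + 0.0651² = 0.00458 + 0.00458 + 0.01373 + 0.00694 + 0.00879 + 0.01562 + 0.00784 + 0.00784 + 0.00570 + 0.01628 + 0.00424 = 0.09616.
So 1 − D = 0.90384, i.e. 0.904 to 3 decimal places.

0.904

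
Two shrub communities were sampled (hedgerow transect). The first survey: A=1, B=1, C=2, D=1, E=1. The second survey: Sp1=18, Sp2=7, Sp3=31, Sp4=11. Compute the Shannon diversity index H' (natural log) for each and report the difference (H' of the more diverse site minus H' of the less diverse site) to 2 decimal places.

0.32

The first survey: N=6, proportions 0.1667, 0.1667, 0.3333, 0.1667, 0.1667, giving H' = 1.5607 (working shown to 4 dp, full precision carried).
The second survey: N=67, proportions 0.2687, 0.1045, 0.4627, 0.1642, giving H' = 1.2423.
Difference = |1.5607 − 1.2423| = 0.3184, i.e. 0.32 to 2 decimal places.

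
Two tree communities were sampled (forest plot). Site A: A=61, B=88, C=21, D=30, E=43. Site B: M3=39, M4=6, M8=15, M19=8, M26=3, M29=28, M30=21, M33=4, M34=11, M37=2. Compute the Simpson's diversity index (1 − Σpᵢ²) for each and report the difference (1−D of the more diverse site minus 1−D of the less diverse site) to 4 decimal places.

Site A: N=243, proportions 0.251029, 0.36214, 0.08642, 0.123457, 0.176955, giving 1−D = 0.751816 (working shown to 6 dp, full precision carried).
Site B: N=137, proportions 0.284672, 0.043796, 0.109489, 0.058394, 0.021898, 0.20438, 0.153285, 0.029197, 0.080292, 0.014599, giving 1−D = 0.828387.
Difference = |0.751816 − 0.828387| = 0.076571, i.e. 0.0766 to 4 decimal places.

0.0766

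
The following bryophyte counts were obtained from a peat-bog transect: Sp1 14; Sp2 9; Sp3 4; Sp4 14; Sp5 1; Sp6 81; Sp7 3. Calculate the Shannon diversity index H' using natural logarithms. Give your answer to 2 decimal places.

Total N = 14+9+4+14+1+81+3 = 126, so the proportions are 0.1111, 0.0714, 0.0317, 0.1111, 0.0079, 0.6429, 0.0238 (working shown to 4 dp, full precision carried).
Each pᵢ ln pᵢ term: 0.1111×(-2.1972)=-0.2441, 0.0714×(-2.6391)=-0.1885, 0.0317×(-3.4500)=-0.1095, 0.1111×(-2.1972)=-0.2441, 0.0079×(-4.8363)=-0.0384, 0.6429×(-0.4418)=-0.2840, 0.0238×(-3.7377)=-0.0890.
Sum = -1.1977, so H' = 1.20.

1.20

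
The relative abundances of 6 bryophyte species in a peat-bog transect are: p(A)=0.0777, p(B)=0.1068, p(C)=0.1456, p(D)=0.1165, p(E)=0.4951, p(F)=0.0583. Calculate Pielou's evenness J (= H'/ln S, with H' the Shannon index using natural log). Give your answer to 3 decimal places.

0.827

H' = −Σ pᵢ ln pᵢ = −((-0.19852) + (-0.23889) + (-0.28056) + (-0.25046) + (-0.34805) + (-0.16570)) = 1.48217 (working shown to 5 dp, full precision carried).
With S = 6 species, ln S = 1.79176, so J = 1.48217/1.79176 = 0.82722, i.e. 0.827 to 3 decimal places.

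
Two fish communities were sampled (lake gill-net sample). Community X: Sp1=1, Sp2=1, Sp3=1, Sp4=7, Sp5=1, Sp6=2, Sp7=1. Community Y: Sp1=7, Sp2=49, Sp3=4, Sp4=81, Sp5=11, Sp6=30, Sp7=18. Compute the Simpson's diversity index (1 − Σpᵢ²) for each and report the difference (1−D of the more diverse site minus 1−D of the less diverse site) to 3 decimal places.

Community X: N=14, proportions 0.07143, 0.07143, 0.07143, 0.5, 0.07143, 0.14286, 0.07143, giving 1−D = 0.70408 (working shown to 5 dp, full precision carried).
Community Y: N=200, proportions 0.035, 0.245, 0.02, 0.405, 0.055, 0.15, 0.09, giving 1−D = 0.74070.
Difference = |0.70408 − 0.74070| = 0.03662, i.e. 0.037 to 3 decimal places.

0.037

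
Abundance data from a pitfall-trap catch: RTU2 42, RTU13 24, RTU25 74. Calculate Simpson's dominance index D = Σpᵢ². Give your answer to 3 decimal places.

Total N = 42+24+74 = 140, so the proportions are 0.3, 0.17143, 0.52857 (working shown to 5 dp, full precision carried).
D = 0.3² + 0.17143² + 0.52857² = 0.09000 + 0.02939 + 0.27939 = 0.39878.
To 3 decimal places, D = 0.399.

0.399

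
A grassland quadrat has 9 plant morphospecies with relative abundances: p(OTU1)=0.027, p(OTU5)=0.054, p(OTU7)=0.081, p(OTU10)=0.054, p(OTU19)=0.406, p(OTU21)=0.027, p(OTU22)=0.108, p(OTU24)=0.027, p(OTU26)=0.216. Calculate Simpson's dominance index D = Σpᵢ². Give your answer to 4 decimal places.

D = 0.027² + 0.054² + 0.081² + 0.054² + 0.406² + 0.027² + 0.108² + 0.027² + 0.216² = 0.000729 + 0.002916 + 0.006561 + 0.002916 + 0.164836 + 0.000729 + 0.011664 + 0.000729 + 0.046656 = 0.237736 (working shown to 6 dp, full precision carried).
To 4 decimal places, D = 0.2377.

0.2377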